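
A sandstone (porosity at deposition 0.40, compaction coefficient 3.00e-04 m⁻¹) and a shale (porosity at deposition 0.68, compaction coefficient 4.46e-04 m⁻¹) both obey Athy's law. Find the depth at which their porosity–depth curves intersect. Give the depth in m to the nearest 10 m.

3630 m

Working in km (1 km = 1000 m; k in km⁻¹ = k in m⁻¹ × 1000):
Set phi₀ₐ e^(−kₐZ) = phi₀ᵦ e^(−kᵦZ) ⇒ ln(phi₀ₐ/phi₀ᵦ) = (kₐ − kᵦ)·Z
Z = ln(0.4/0.68) / (0.3 − 0.446) = -0.5306 / -0.146 = 3.634 km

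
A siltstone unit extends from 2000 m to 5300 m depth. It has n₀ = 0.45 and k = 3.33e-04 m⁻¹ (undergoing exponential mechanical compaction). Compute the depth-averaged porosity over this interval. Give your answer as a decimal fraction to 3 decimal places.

0.140

Working in km (1 km = 1000 m; k in km⁻¹ = k in m⁻¹ × 1000):
⟨n⟩ = (1/(d₂−d₁)) ∫ n₀ e^(−kd) dd = n₀·(e^(−k·d₁) − e^(−k·d₂)) / (k·(d₂−d₁))
e^(−0.333×2) = 0.5138; e^(−0.333×5.3) = 0.1712
⟨n⟩ = 0.45 × (0.5138 − 0.1712) / (0.333 × 3.3) = 0.45 × 0.3117 = 0.1403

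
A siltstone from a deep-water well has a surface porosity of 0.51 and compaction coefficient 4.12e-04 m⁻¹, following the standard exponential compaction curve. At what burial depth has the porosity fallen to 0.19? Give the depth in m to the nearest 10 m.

Working in km (1 km = 1000 m; β in km⁻¹ = β in m⁻¹ × 1000):
Invert Athy's law: Z = ln(phi₀/phi) / β
Z = ln(0.51/0.19) / 0.412 = ln(2.684) / 0.412 = 0.9874 / 0.412 = 2.397 km

2400 m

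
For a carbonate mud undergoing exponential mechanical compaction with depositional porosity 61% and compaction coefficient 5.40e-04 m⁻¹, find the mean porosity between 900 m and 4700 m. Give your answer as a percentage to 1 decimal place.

Working in km (1 km = 1000 m; β in km⁻¹ = β in m⁻¹ × 1000):
⟨n⟩ = (1/(d₂−d₁)) ∫ n₀ e^(−βd) dd = n₀·(e^(−β·d₁) − e^(−β·d₂)) / (β·(d₂−d₁))
e^(−0.54×0.9) = 0.6151; e^(−0.54×4.7) = 0.0790
⟨n⟩ = 0.61 × (0.6151 − 0.0790) / (0.54 × 3.8) = 0.61 × 0.2612 = 0.1594

15.9%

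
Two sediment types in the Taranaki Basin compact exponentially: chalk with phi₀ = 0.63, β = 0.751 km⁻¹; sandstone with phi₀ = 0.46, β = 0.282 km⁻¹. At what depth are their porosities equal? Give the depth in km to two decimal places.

Set phi₀ₐ e^(−βₐZ) = phi₀ᵦ e^(−βᵦZ) ⇒ ln(phi₀ₐ/phi₀ᵦ) = (βₐ − βᵦ)·Z
Z = ln(0.63/0.46) / (0.751 − 0.282) = 0.3145 / 0.469 = 0.671 km

0.67 km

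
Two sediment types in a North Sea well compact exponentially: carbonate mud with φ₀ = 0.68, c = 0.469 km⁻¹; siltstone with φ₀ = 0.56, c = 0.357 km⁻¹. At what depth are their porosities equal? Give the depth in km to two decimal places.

1.73 km

Set φ₀ₐ e^(−cₐZ) = φ₀ᵦ e^(−cᵦZ) ⇒ ln(φ₀ₐ/φ₀ᵦ) = (cₐ − cᵦ)·Z
Z = ln(0.68/0.56) / (0.469 − 0.357) = 0.1942 / 0.112 = 1.734 km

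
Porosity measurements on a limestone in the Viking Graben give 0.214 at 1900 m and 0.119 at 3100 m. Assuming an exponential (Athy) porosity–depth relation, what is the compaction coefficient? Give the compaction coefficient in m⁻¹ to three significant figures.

0.000489 m⁻¹

Working in km (1 km = 1000 m; c in km⁻¹ = c in m⁻¹ × 1000):
Athy: φ(d) = φ₀ e^(−cd) ⇒ φ₁/φ₂ = e^{c(d₂−d₁)} ⇒ c = ln(φ₁/φ₂)/(d₂−d₁)
c = ln(0.214/0.119) / (3.1 − 1.9) = ln(1.798) / 1.2 = 0.5869 / 1.2 = 0.489 km⁻¹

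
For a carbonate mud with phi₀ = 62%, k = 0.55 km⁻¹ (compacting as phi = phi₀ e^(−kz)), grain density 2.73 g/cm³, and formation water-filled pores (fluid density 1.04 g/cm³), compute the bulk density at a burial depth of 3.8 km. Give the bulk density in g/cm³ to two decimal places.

2.60 g/cm³

Porosity at depth: phi = 0.62·exp(−0.55×3.8) = 0.62×0.1237 = 0.0767
Bulk density: ρ_b = (1−phi)ρ_g + phi·ρ_f = 0.9233×2.73 + 0.0767×1.04
       = 2.521 + 0.080 = 2.600 g/cm³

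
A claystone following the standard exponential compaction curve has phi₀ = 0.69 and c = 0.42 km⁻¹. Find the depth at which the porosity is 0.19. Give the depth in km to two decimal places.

Invert Athy's law: z = ln(phi₀/phi) / c
z = ln(0.69/0.19) / 0.42 = ln(3.632) / 0.42 = 1.2897 / 0.42 = 3.071 km

3.07 km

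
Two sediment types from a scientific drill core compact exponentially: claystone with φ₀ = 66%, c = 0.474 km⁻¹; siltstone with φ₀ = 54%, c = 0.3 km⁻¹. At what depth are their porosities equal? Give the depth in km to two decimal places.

Set φ₀ₐ e^(−cₐZ) = φ₀ᵦ e^(−cᵦZ) ⇒ ln(φ₀ₐ/φ₀ᵦ) = (cₐ − cᵦ)·Z
Z = ln(0.66/0.54) / (0.474 − 0.3) = 0.2007 / 0.174 = 1.153 km

1.15 km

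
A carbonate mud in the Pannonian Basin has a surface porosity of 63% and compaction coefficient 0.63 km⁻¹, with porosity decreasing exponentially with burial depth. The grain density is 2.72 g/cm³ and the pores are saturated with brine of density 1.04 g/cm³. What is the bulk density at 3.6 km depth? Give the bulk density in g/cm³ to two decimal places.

Porosity at depth: φ = 0.63·exp(−0.63×3.6) = 0.63×0.1035 = 0.0652
Bulk density: ρ_b = (1−φ)ρ_g + φ·ρ_f = 0.9348×2.72 + 0.0652×1.04
       = 2.543 + 0.068 = 2.610 g/cm³

2.61 g/cm³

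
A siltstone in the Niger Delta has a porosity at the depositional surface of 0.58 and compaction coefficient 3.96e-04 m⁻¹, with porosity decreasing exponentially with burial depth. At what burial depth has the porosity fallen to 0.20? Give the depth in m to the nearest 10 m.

2690 m

Working in km (1 km = 1000 m; c in km⁻¹ = c in m⁻¹ × 1000):
Invert Athy's law: Z = ln(n₀/n) / c
Z = ln(0.58/0.2) / 0.396 = ln(2.9) / 0.396 = 1.0647 / 0.396 = 2.689 km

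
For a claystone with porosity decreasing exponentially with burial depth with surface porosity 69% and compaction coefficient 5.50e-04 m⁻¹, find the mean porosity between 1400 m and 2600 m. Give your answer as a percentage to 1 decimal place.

23.4%

Working in km (1 km = 1000 m; k in km⁻¹ = k in m⁻¹ × 1000):
⟨phi⟩ = (1/(z₂−z₁)) ∫ phi₀ e^(−kz) dz = phi₀·(e^(−k·z₁) − e^(−k·z₂)) / (k·(z₂−z₁))
e^(−0.55×1.4) = 0.4630; e^(−0.55×2.6) = 0.2393
⟨phi⟩ = 0.69 × (0.4630 − 0.2393) / (0.55 × 1.2) = 0.69 × 0.3389 = 0.2339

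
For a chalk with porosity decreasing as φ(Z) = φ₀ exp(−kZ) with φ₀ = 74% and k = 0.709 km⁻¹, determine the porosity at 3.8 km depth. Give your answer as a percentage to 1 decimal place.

5.0%

φ = φ₀·exp(−k·Z) = 0.74 × exp(−0.709 × 3.8) = 0.74 × exp(−2.694)
  = 0.74 × 0.0676 = 0.0500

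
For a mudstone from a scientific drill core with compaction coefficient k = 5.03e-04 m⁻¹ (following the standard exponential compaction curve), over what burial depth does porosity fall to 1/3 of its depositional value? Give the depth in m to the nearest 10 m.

Working in km (1 km = 1000 m; k in km⁻¹ = k in m⁻¹ × 1000):
phi/phi₀ = 1/3 ⇒ exp(−k·Z) = 1/3 ⇒ Z = ln(3) / k
Z = 1.0986 / 0.503 = 2.184 km

2180 m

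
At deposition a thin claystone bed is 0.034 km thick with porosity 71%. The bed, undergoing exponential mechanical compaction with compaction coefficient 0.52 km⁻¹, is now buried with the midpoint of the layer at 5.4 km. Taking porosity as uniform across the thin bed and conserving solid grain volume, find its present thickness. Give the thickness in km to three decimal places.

0.010 km

Porosity at 5.4 km: φ = 0.71·exp(−0.52×5.4) = 0.0428
Solid-volume conservation: h(1−φ) = h₀(1−φ₀) ⇒ h = h₀·(1−φ₀)/(1−φ)
h = 0.034 × (1 − 0.71)/(1 − 0.0428) = 0.034 × 0.3030 = 0.0103 km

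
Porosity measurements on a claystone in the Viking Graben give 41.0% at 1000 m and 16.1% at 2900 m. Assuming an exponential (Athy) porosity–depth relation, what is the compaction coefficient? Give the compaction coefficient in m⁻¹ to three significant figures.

0.000492 m⁻¹

Working in km (1 km = 1000 m; c in km⁻¹ = c in m⁻¹ × 1000):
Athy: phi(z) = phi₀ e^(−cz) ⇒ phi₁/phi₂ = e^{c(z₂−z₁)} ⇒ c = ln(phi₁/phi₂)/(z₂−z₁)
c = ln(0.41/0.161) / (2.9 − 1) = ln(2.547) / 1.9 = 0.9348 / 1.9 = 0.492 km⁻¹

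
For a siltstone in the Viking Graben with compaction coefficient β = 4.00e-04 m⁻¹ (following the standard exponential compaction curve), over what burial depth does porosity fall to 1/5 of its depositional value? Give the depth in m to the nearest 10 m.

Working in km (1 km = 1000 m; β in km⁻¹ = β in m⁻¹ × 1000):
φ/φ₀ = 1/5 ⇒ exp(−β·d) = 1/5 ⇒ d = ln(5) / β
d = 1.6094 / 0.4 = 4.024 km

4020 m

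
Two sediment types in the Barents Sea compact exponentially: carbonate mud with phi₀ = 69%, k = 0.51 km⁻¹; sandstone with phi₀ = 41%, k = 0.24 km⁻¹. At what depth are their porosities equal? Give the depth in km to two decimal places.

Set phi₀ₐ e^(−kₐz) = phi₀ᵦ e^(−kᵦz) ⇒ ln(phi₀ₐ/phi₀ᵦ) = (kₐ − kᵦ)·z
z = ln(0.69/0.41) / (0.51 − 0.24) = 0.5205 / 0.27 = 1.928 km

1.93 km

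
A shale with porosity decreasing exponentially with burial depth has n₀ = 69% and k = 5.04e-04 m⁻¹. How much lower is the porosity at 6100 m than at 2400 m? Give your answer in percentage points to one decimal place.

Working in km (1 km = 1000 m; k in km⁻¹ = k in m⁻¹ × 1000):
n(2.4) = 0.69·e^(−0.504×2.4) = 0.2058
n(6.1) = 0.69·e^(−0.504×6.1) = 0.0319
Δn = 0.2058 − 0.0319 = 0.1739

17.4 percentage points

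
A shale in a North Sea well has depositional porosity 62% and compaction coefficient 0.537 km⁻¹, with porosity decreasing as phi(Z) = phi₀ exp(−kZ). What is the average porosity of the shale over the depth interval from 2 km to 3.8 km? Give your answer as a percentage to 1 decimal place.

⟨phi⟩ = (1/(Z₂−Z₁)) ∫ phi₀ e^(−kZ) dZ = phi₀·(e^(−k·Z₁) − e^(−k·Z₂)) / (k·(Z₂−Z₁))
e^(−0.537×2) = 0.3416; e^(−0.537×3.8) = 0.1300
⟨phi⟩ = 0.62 × (0.3416 − 0.1300) / (0.537 × 1.8) = 0.62 × 0.2190 = 0.1358

13.6%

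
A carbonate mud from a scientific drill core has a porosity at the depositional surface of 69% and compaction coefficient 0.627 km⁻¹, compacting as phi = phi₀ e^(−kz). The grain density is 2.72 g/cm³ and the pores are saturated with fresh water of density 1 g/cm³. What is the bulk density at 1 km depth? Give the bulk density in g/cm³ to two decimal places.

Porosity at depth: phi = 0.69·exp(−0.627×1) = 0.69×0.5342 = 0.3686
Bulk density: ρ_b = (1−phi)ρ_g + phi·ρ_f = 0.6314×2.72 + 0.3686×1
       = 1.717 + 0.369 = 2.086 g/cm³

2.09 g/cm³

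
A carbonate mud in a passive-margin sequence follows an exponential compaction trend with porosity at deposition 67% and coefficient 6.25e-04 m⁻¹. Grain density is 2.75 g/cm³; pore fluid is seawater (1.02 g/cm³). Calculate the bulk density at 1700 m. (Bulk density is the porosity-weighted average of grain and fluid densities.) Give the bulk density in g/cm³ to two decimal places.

2.35 g/cm³

Working in km (1 km = 1000 m; k in km⁻¹ = k in m⁻¹ × 1000):
Porosity at depth: φ = 0.67·exp(−0.625×1.7) = 0.67×0.3456 = 0.2315
Bulk density: ρ_b = (1−φ)ρ_g + φ·ρ_f = 0.7685×2.75 + 0.2315×1.02
       = 2.113 + 0.236 = 2.349 g/cm³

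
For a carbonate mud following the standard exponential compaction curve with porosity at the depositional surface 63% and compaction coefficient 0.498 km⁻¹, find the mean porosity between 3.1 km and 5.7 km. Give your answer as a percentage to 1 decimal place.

⟨n⟩ = (1/(z₂−z₁)) ∫ n₀ e^(−βz) dz = n₀·(e^(−β·z₁) − e^(−β·z₂)) / (β·(z₂−z₁))
e^(−0.498×3.1) = 0.2136; e^(−0.498×5.7) = 0.0585
⟨n⟩ = 0.63 × (0.2136 − 0.0585) / (0.498 × 2.6) = 0.63 × 0.1198 = 0.0754

7.5%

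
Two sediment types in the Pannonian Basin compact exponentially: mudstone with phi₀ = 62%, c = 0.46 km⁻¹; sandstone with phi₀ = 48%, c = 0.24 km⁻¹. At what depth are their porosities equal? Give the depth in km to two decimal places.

Set phi₀ₐ e^(−cₐd) = phi₀ᵦ e^(−cᵦd) ⇒ ln(phi₀ₐ/phi₀ᵦ) = (cₐ − cᵦ)·d
d = ln(0.62/0.48) / (0.46 − 0.24) = 0.2559 / 0.22 = 1.163 km

1.16 km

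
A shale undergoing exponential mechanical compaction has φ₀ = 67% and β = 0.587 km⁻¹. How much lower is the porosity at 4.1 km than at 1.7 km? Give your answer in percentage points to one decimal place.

φ(1.7) = 0.67·e^(−0.587×1.7) = 0.2470
φ(4.1) = 0.67·e^(−0.587×4.1) = 0.0604
Δφ = 0.2470 − 0.0604 = 0.1866

18.7 percentage points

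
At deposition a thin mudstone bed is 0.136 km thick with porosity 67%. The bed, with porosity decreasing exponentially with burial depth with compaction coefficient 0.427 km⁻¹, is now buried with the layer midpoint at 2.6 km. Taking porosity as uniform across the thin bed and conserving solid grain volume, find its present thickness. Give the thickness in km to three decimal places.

Porosity at 2.6 km: phi = 0.67·exp(−0.427×2.6) = 0.2208
Solid-volume conservation: h(1−phi) = h₀(1−phi₀) ⇒ h = h₀·(1−phi₀)/(1−phi)
h = 0.136 × (1 − 0.67)/(1 − 0.2208) = 0.136 × 0.4235 = 0.0576 km

0.058 km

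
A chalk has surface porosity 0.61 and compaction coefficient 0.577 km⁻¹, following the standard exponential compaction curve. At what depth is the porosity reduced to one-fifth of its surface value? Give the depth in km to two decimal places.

2.79 km

φ/φ₀ = 1/5 ⇒ exp(−β·Z) = 1/5 ⇒ Z = ln(5) / β
Z = 1.6094 / 0.577 = 2.789 km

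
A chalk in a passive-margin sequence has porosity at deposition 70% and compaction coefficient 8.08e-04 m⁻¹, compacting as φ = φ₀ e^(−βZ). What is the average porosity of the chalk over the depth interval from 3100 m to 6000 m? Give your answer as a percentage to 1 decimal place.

Working in km (1 km = 1000 m; β in km⁻¹ = β in m⁻¹ × 1000):
⟨φ⟩ = (1/(Z₂−Z₁)) ∫ φ₀ e^(−βZ) dZ = φ₀·(e^(−β·Z₁) − e^(−β·Z₂)) / (β·(Z₂−Z₁))
e^(−0.808×3.1) = 0.0817; e^(−0.808×6) = 0.0078
⟨φ⟩ = 0.7 × (0.0817 − 0.0078) / (0.808 × 2.9) = 0.7 × 0.0315 = 0.0221

2.2%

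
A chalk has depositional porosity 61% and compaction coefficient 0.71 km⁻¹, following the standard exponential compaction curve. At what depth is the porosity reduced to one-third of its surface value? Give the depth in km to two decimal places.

n/n₀ = 1/3 ⇒ exp(−c·z) = 1/3 ⇒ z = ln(3) / c
z = 1.0986 / 0.71 = 1.547 km

1.55 km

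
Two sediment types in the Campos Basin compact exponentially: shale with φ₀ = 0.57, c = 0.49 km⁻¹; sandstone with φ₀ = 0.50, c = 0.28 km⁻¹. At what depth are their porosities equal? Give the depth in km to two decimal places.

0.62 km

Set φ₀ₐ e^(−cₐZ) = φ₀ᵦ e^(−cᵦZ) ⇒ ln(φ₀ₐ/φ₀ᵦ) = (cₐ − cᵦ)·Z
Z = ln(0.57/0.5) / (0.49 − 0.28) = 0.1310 / 0.21 = 0.624 km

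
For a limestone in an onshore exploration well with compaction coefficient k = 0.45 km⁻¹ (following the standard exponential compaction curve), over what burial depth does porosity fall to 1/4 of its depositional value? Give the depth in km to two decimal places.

phi/phi₀ = 1/4 ⇒ exp(−k·d) = 1/4 ⇒ d = ln(4) / k
d = 1.3863 / 0.45 = 3.081 km

3.08 km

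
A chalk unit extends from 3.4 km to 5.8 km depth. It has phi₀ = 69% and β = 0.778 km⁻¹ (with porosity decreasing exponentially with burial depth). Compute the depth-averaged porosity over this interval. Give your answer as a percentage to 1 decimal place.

2.2%

⟨phi⟩ = (1/(d₂−d₁)) ∫ phi₀ e^(−βd) dd = phi₀·(e^(−β·d₁) − e^(−β·d₂)) / (β·(d₂−d₁))
e^(−0.778×3.4) = 0.0710; e^(−0.778×5.8) = 0.0110
⟨phi⟩ = 0.69 × (0.0710 − 0.0110) / (0.778 × 2.4) = 0.69 × 0.0321 = 0.0222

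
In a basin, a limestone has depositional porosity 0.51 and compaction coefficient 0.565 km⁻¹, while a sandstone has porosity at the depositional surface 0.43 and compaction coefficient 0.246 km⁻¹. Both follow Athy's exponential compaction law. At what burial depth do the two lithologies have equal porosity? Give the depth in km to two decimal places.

Set phi₀ₐ e^(−βₐz) = phi₀ᵦ e^(−βᵦz) ⇒ ln(phi₀ₐ/phi₀ᵦ) = (βₐ − βᵦ)·z
z = ln(0.51/0.43) / (0.565 − 0.246) = 0.1706 / 0.319 = 0.535 km

0.53 km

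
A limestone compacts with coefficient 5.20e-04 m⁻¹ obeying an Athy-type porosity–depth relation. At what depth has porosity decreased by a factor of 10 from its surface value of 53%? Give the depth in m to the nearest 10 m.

Working in km (1 km = 1000 m; k in km⁻¹ = k in m⁻¹ × 1000):
φ/φ₀ = 1/10 ⇒ exp(−k·z) = 1/10 ⇒ z = ln(10) / k
z = 2.3026 / 0.52 = 4.428 km

4430 m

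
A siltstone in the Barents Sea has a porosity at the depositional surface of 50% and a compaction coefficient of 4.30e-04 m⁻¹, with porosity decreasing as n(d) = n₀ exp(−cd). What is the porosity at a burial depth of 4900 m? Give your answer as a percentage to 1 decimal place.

Working in km (1 km = 1000 m; c in km⁻¹ = c in m⁻¹ × 1000):
n = n₀·exp(−c·d) = 0.5 × exp(−0.43 × 4.9) = 0.5 × exp(−2.107)
  = 0.5 × 0.1216 = 0.0608

6.1%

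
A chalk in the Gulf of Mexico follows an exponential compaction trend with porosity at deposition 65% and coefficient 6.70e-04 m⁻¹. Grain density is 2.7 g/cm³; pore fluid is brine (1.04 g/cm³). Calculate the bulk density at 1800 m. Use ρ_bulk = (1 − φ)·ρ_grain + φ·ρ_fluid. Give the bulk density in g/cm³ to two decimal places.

2.38 g/cm³

Working in km (1 km = 1000 m; c in km⁻¹ = c in m⁻¹ × 1000):
Porosity at depth: phi = 0.65·exp(−0.67×1.8) = 0.65×0.2994 = 0.1946
Bulk density: ρ_b = (1−phi)ρ_g + phi·ρ_f = 0.8054×2.7 + 0.1946×1.04
       = 2.175 + 0.202 = 2.377 g/cm³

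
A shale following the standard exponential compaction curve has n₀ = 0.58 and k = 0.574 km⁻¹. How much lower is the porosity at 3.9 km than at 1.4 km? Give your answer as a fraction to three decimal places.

n(1.4) = 0.58·e^(−0.574×1.4) = 0.2597
n(3.9) = 0.58·e^(−0.574×3.9) = 0.0618
Δn = 0.2597 − 0.0618 = 0.1978

0.198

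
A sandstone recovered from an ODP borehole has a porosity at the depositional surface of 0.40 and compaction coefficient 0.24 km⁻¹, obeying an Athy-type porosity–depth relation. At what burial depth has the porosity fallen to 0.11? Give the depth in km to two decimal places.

5.38 km

Invert Athy's law: Z = ln(phi₀/phi) / k
Z = ln(0.4/0.11) / 0.24 = ln(3.636) / 0.24 = 1.2910 / 0.24 = 5.379 km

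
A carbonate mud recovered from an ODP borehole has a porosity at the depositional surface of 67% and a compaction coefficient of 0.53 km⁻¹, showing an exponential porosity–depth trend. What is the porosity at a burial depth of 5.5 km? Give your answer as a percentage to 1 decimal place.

n = n₀·exp(−k·d) = 0.67 × exp(−0.53 × 5.5) = 0.67 × exp(−2.915)
  = 0.67 × 0.0542 = 0.0363

3.6%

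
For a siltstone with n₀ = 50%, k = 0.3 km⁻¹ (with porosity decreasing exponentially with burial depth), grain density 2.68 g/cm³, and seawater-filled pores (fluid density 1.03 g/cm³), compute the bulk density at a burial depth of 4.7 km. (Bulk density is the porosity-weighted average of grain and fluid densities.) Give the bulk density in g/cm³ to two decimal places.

2.48 g/cm³

Porosity at depth: n = 0.5·exp(−0.3×4.7) = 0.5×0.2441 = 0.1221
Bulk density: ρ_b = (1−n)ρ_g + n·ρ_f = 0.8779×2.68 + 0.1221×1.03
       = 2.353 + 0.126 = 2.479 g/cm³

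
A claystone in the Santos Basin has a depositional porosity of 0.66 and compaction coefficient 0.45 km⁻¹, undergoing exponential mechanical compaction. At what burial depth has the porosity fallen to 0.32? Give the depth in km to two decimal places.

Invert Athy's law: d = ln(phi₀/phi) / c
d = ln(0.66/0.32) / 0.45 = ln(2.062) / 0.45 = 0.7239 / 0.45 = 1.609 km

1.61 km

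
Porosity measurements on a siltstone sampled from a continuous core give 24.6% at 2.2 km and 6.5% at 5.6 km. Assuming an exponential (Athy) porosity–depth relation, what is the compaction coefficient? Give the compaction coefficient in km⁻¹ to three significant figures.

0.391 km⁻¹

Athy: phi(d) = phi₀ e^(−kd) ⇒ phi₁/phi₂ = e^{k(d₂−d₁)} ⇒ k = ln(phi₁/phi₂)/(d₂−d₁)
k = ln(0.246/0.065) / (5.6 − 2.2) = ln(3.785) / 3.4 = 1.3309 / 3.4 = 0.3915 km⁻¹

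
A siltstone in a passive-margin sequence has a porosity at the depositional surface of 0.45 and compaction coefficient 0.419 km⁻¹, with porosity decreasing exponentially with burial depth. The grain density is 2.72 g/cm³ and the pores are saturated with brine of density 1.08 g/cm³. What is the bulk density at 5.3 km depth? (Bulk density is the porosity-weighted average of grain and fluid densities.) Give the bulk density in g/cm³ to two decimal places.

2.64 g/cm³

Porosity at depth: φ = 0.45·exp(−0.419×5.3) = 0.45×0.1085 = 0.0488
Bulk density: ρ_b = (1−φ)ρ_g + φ·ρ_f = 0.9512×2.72 + 0.0488×1.08
       = 2.587 + 0.053 = 2.640 g/cm³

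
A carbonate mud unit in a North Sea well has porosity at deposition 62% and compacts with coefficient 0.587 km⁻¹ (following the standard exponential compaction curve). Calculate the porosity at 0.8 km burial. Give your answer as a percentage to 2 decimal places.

n = n₀·exp(−c·z) = 0.62 × exp(−0.587 × 0.8) = 0.62 × exp(−0.4696)
  = 0.62 × 0.6253 = 0.3877

38.77%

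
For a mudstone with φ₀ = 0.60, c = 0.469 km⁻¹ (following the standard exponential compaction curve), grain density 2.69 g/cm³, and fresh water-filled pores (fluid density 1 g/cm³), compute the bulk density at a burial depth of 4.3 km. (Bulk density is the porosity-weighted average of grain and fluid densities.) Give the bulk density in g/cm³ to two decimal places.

Porosity at depth: φ = 0.6·exp(−0.469×4.3) = 0.6×0.1331 = 0.0799
Bulk density: ρ_b = (1−φ)ρ_g + φ·ρ_f = 0.9201×2.69 + 0.0799×1
       = 2.475 + 0.080 = 2.555 g/cm³

2.56 g/cm³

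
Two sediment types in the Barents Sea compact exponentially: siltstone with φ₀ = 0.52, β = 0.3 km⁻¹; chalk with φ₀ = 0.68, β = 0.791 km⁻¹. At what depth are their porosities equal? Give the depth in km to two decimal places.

0.55 km

Set φ₀ₐ e^(−βₐd) = φ₀ᵦ e^(−βᵦd) ⇒ ln(φ₀ₐ/φ₀ᵦ) = (βₐ − βᵦ)·d
d = ln(0.52/0.68) / (0.3 − 0.791) = -0.2683 / -0.491 = 0.546 km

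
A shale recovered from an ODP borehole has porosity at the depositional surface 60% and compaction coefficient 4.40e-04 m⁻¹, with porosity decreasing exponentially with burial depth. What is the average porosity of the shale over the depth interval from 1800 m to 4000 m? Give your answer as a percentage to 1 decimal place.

17.4%

Working in km (1 km = 1000 m; β in km⁻¹ = β in m⁻¹ × 1000):
⟨phi⟩ = (1/(d₂−d₁)) ∫ phi₀ e^(−βd) dd = phi₀·(e^(−β·d₁) − e^(−β·d₂)) / (β·(d₂−d₁))
e^(−0.44×1.8) = 0.4529; e^(−0.44×4) = 0.1720
⟨phi⟩ = 0.6 × (0.4529 − 0.1720) / (0.44 × 2.2) = 0.6 × 0.2902 = 0.1741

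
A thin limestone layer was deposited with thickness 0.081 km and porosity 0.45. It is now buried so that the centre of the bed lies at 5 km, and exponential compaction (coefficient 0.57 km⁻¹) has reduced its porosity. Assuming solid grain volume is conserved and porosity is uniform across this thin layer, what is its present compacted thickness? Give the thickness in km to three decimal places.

0.046 km

Porosity at 5 km: phi = 0.45·exp(−0.57×5) = 0.0260
Solid-volume conservation: h(1−phi) = h₀(1−phi₀) ⇒ h = h₀·(1−phi₀)/(1−phi)
h = 0.081 × (1 − 0.45)/(1 − 0.0260) = 0.081 × 0.5647 = 0.0457 km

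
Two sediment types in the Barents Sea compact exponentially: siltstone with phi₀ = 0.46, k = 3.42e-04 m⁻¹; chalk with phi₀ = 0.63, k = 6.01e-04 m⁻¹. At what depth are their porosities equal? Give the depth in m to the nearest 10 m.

1210 m

Working in km (1 km = 1000 m; k in km⁻¹ = k in m⁻¹ × 1000):
Set phi₀ₐ e^(−kₐd) = phi₀ᵦ e^(−kᵦd) ⇒ ln(phi₀ₐ/phi₀ᵦ) = (kₐ − kᵦ)·d
d = ln(0.46/0.63) / (0.342 − 0.601) = -0.3145 / -0.259 = 1.214 km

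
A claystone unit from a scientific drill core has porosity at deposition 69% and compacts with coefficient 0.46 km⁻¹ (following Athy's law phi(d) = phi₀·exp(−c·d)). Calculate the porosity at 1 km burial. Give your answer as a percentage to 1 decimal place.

phi = phi₀·exp(−c·d) = 0.69 × exp(−0.46 × 1) = 0.69 × exp(−0.46)
  = 0.69 × 0.6313 = 0.4356

43.6%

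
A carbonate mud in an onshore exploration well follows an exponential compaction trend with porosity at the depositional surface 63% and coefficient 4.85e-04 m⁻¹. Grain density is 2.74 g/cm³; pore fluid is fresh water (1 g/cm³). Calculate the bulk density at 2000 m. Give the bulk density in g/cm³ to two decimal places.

2.32 g/cm³

Working in km (1 km = 1000 m; c in km⁻¹ = c in m⁻¹ × 1000):
Porosity at depth: phi = 0.63·exp(−0.485×2) = 0.63×0.3791 = 0.2388
Bulk density: ρ_b = (1−phi)ρ_g + phi·ρ_f = 0.7612×2.74 + 0.2388×1
       = 2.086 + 0.239 = 2.324 g/cm³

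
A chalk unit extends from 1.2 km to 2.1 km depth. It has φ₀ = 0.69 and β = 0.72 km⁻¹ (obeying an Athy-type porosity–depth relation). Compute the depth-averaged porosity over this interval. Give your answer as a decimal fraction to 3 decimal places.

⟨φ⟩ = (1/(d₂−d₁)) ∫ φ₀ e^(−βd) dd = φ₀·(e^(−β·d₁) − e^(−β·d₂)) / (β·(d₂−d₁))
e^(−0.72×1.2) = 0.4215; e^(−0.72×2.1) = 0.2205
⟨φ⟩ = 0.69 × (0.4215 − 0.2205) / (0.72 × 0.9) = 0.69 × 0.3102 = 0.2140

0.214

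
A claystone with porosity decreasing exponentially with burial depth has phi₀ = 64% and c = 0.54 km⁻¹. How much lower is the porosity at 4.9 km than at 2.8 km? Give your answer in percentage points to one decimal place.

9.6 percentage points

phi(2.8) = 0.64·e^(−0.54×2.8) = 0.1411
phi(4.9) = 0.64·e^(−0.54×4.9) = 0.0454
Δphi = 0.1411 − 0.0454 = 0.0957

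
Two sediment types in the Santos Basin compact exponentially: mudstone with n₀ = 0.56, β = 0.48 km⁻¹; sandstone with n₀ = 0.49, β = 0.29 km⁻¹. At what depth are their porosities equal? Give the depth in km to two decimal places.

0.70 km

Set n₀ₐ e^(−βₐZ) = n₀ᵦ e^(−βᵦZ) ⇒ ln(n₀ₐ/n₀ᵦ) = (βₐ − βᵦ)·Z
Z = ln(0.56/0.49) / (0.48 − 0.29) = 0.1335 / 0.19 = 0.703 km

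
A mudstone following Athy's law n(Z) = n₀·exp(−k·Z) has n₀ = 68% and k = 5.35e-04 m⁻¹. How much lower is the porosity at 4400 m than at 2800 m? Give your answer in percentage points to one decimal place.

Working in km (1 km = 1000 m; k in km⁻¹ = k in m⁻¹ × 1000):
n(2.8) = 0.68·e^(−0.535×2.8) = 0.1520
n(4.4) = 0.68·e^(−0.535×4.4) = 0.0646
Δn = 0.1520 − 0.0646 = 0.0874

8.7 percentage points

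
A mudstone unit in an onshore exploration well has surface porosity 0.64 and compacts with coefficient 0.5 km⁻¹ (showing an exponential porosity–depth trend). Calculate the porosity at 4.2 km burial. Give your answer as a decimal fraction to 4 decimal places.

phi = phi₀·exp(−β·Z) = 0.64 × exp(−0.5 × 4.2) = 0.64 × exp(−2.1)
  = 0.64 × 0.1225 = 0.0784

0.0784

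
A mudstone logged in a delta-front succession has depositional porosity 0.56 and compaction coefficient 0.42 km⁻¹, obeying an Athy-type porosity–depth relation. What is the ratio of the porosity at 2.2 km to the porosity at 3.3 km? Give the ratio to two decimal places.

phi(z₁)/phi(z₂) = e^(−k·z₁)/e^(−k·z₂) = e^{k(z₂−z₁)}
= exp(0.42 × 1.1) = exp(0.462) = 1.5872

1.59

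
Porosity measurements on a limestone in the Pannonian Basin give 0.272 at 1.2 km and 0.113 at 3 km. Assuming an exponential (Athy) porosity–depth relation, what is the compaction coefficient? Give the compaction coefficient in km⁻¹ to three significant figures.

Athy: φ(z) = φ₀ e^(−kz) ⇒ φ₁/φ₂ = e^{k(z₂−z₁)} ⇒ k = ln(φ₁/φ₂)/(z₂−z₁)
k = ln(0.272/0.113) / (3 − 1.2) = ln(2.407) / 1.8 = 0.8784 / 1.8 = 0.488 km⁻¹

0.488 km⁻¹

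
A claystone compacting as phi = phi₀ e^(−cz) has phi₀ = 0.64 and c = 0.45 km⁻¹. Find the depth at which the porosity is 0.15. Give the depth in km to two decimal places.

Invert Athy's law: z = ln(phi₀/phi) / c
z = ln(0.64/0.15) / 0.45 = ln(4.267) / 0.45 = 1.4508 / 0.45 = 3.224 km

3.22 km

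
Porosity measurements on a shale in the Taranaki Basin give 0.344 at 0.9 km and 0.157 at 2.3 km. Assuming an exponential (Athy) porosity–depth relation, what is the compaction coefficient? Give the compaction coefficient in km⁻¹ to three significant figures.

0.560 km⁻¹

Athy: φ(z) = φ₀ e^(−kz) ⇒ φ₁/φ₂ = e^{k(z₂−z₁)} ⇒ k = ln(φ₁/φ₂)/(z₂−z₁)
k = ln(0.344/0.157) / (2.3 − 0.9) = ln(2.191) / 1.4 = 0.7844 / 1.4 = 0.5603 km⁻¹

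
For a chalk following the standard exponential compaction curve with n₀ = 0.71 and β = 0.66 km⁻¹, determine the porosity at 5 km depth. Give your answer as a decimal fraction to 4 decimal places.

n = n₀·exp(−β·d) = 0.71 × exp(−0.66 × 5) = 0.71 × exp(−3.3)
  = 0.71 × 0.0369 = 0.0262

0.0262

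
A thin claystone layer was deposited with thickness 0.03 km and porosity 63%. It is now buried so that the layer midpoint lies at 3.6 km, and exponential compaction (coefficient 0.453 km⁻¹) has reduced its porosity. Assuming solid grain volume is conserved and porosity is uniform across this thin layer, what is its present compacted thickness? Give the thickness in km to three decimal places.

Porosity at 3.6 km: phi = 0.63·exp(−0.453×3.6) = 0.1233
Solid-volume conservation: h(1−phi) = h₀(1−phi₀) ⇒ h = h₀·(1−phi₀)/(1−phi)
h = 0.03 × (1 − 0.63)/(1 − 0.1233) = 0.03 × 0.4221 = 0.0127 km

0.013 km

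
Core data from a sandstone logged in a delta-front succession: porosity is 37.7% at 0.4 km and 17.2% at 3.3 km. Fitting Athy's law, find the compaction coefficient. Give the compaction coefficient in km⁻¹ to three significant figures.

0.271 km⁻¹

Athy: φ(Z) = φ₀ e^(−βZ) ⇒ φ₁/φ₂ = e^{β(Z₂−Z₁)} ⇒ β = ln(φ₁/φ₂)/(Z₂−Z₁)
β = ln(0.377/0.172) / (3.3 − 0.4) = ln(2.192) / 2.9 = 0.7848 / 2.9 = 0.2706 km⁻¹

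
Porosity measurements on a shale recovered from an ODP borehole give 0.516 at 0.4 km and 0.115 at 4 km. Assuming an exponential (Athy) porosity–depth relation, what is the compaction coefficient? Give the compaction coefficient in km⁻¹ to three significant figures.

Athy: φ(z) = φ₀ e^(−βz) ⇒ φ₁/φ₂ = e^{β(z₂−z₁)} ⇒ β = ln(φ₁/φ₂)/(z₂−z₁)
β = ln(0.516/0.115) / (4 − 0.4) = ln(4.487) / 3.6 = 1.5012 / 3.6 = 0.417 km⁻¹

0.417 km⁻¹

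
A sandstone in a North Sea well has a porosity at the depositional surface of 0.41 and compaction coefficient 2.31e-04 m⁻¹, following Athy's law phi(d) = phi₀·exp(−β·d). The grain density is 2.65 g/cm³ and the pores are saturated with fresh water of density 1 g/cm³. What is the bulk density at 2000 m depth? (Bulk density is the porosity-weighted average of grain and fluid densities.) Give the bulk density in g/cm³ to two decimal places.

Working in km (1 km = 1000 m; β in km⁻¹ = β in m⁻¹ × 1000):
Porosity at depth: phi = 0.41·exp(−0.231×2) = 0.41×0.6300 = 0.2583
Bulk density: ρ_b = (1−phi)ρ_g + phi·ρ_f = 0.7417×2.65 + 0.2583×1
       = 1.965 + 0.258 = 2.224 g/cm³

2.22 g/cm³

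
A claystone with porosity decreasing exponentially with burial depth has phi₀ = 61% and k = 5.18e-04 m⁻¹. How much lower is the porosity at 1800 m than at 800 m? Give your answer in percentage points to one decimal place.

16.3 percentage points

Working in km (1 km = 1000 m; k in km⁻¹ = k in m⁻¹ × 1000):
phi(0.8) = 0.61·e^(−0.518×0.8) = 0.4030
phi(1.8) = 0.61·e^(−0.518×1.8) = 0.2401
Δphi = 0.4030 − 0.2401 = 0.1629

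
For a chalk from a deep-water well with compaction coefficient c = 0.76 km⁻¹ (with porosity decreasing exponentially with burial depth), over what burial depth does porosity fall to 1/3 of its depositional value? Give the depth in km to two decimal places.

1.45 km

phi/phi₀ = 1/3 ⇒ exp(−c·z) = 1/3 ⇒ z = ln(3) / c
z = 1.0986 / 0.76 = 1.446 km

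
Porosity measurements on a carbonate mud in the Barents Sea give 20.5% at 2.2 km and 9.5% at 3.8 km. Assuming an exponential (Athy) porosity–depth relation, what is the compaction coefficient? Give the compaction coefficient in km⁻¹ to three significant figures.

0.481 km⁻¹

Athy: n(Z) = n₀ e^(−kZ) ⇒ n₁/n₂ = e^{k(Z₂−Z₁)} ⇒ k = ln(n₁/n₂)/(Z₂−Z₁)
k = ln(0.205/0.095) / (3.8 − 2.2) = ln(2.158) / 1.6 = 0.7691 / 1.6 = 0.4807 km⁻¹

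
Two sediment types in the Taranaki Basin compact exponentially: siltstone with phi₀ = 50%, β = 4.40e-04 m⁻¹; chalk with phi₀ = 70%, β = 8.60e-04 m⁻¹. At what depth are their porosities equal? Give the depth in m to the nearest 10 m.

Working in km (1 km = 1000 m; β in km⁻¹ = β in m⁻¹ × 1000):
Set phi₀ₐ e^(−βₐZ) = phi₀ᵦ e^(−βᵦZ) ⇒ ln(phi₀ₐ/phi₀ᵦ) = (βₐ − βᵦ)·Z
Z = ln(0.5/0.7) / (0.44 − 0.86) = -0.3365 / -0.42 = 0.801 km

800 m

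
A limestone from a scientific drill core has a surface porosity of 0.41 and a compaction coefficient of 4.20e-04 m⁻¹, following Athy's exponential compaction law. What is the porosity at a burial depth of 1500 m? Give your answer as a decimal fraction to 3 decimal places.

0.218

Working in km (1 km = 1000 m; c in km⁻¹ = c in m⁻¹ × 1000):
n = n₀·exp(−c·Z) = 0.41 × exp(−0.42 × 1.5) = 0.41 × exp(−0.63)
  = 0.41 × 0.5326 = 0.2184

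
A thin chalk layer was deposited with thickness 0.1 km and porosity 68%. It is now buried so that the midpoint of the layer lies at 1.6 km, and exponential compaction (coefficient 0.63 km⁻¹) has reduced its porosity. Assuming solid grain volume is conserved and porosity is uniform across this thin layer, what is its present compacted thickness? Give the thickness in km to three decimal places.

0.043 km

Porosity at 1.6 km: φ = 0.68·exp(−0.63×1.6) = 0.2482
Solid-volume conservation: h(1−φ) = h₀(1−φ₀) ⇒ h = h₀·(1−φ₀)/(1−φ)
h = 0.1 × (1 − 0.68)/(1 − 0.2482) = 0.1 × 0.4256 = 0.0426 km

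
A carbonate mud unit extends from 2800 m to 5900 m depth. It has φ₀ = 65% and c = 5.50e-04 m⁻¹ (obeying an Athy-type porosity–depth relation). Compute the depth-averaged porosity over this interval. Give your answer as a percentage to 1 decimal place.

6.7%

Working in km (1 km = 1000 m; c in km⁻¹ = c in m⁻¹ × 1000):
⟨φ⟩ = (1/(d₂−d₁)) ∫ φ₀ e^(−cd) dd = φ₀·(e^(−c·d₁) − e^(−c·d₂)) / (c·(d₂−d₁))
e^(−0.55×2.8) = 0.2144; e^(−0.55×5.9) = 0.0390
⟨φ⟩ = 0.65 × (0.2144 − 0.0390) / (0.55 × 3.1) = 0.65 × 0.1029 = 0.0669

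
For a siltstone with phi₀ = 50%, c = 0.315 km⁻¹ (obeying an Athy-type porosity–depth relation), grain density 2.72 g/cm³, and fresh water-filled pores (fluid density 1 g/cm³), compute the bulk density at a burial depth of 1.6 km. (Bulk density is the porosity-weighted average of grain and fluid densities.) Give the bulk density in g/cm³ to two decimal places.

Porosity at depth: phi = 0.5·exp(−0.315×1.6) = 0.5×0.6041 = 0.3021
Bulk density: ρ_b = (1−phi)ρ_g + phi·ρ_f = 0.6979×2.72 + 0.3021×1
       = 1.898 + 0.302 = 2.200 g/cm³

2.20 g/cm³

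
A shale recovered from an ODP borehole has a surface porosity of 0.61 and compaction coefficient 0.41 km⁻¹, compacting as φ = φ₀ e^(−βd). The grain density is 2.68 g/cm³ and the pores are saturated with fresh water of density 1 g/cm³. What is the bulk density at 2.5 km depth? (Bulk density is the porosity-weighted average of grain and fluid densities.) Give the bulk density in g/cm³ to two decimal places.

2.31 g/cm³

Porosity at depth: φ = 0.61·exp(−0.41×2.5) = 0.61×0.3588 = 0.2189
Bulk density: ρ_b = (1−φ)ρ_g + φ·ρ_f = 0.7811×2.68 + 0.2189×1
       = 2.093 + 0.219 = 2.312 g/cm³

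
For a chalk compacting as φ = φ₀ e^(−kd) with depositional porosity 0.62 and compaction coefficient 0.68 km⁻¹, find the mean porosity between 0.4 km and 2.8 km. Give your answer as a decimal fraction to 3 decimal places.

0.233

⟨φ⟩ = (1/(d₂−d₁)) ∫ φ₀ e^(−kd) dd = φ₀·(e^(−k·d₁) − e^(−k·d₂)) / (k·(d₂−d₁))
e^(−0.68×0.4) = 0.7619; e^(−0.68×2.8) = 0.1490
⟨φ⟩ = 0.62 × (0.7619 − 0.1490) / (0.68 × 2.4) = 0.62 × 0.3755 = 0.2328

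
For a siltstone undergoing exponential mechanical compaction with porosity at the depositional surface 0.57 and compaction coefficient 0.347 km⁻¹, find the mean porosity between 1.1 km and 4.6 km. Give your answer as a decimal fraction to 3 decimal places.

⟨φ⟩ = (1/(z₂−z₁)) ∫ φ₀ e^(−kz) dz = φ₀·(e^(−k·z₁) − e^(−k·z₂)) / (k·(z₂−z₁))
e^(−0.347×1.1) = 0.6827; e^(−0.347×4.6) = 0.2027
⟨φ⟩ = 0.57 × (0.6827 − 0.2027) / (0.347 × 3.5) = 0.57 × 0.3953 = 0.2253

0.225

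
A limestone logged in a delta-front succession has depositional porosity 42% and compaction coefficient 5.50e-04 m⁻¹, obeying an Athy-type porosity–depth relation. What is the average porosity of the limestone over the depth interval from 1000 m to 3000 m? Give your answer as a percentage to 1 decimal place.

Working in km (1 km = 1000 m; c in km⁻¹ = c in m⁻¹ × 1000):
⟨phi⟩ = (1/(z₂−z₁)) ∫ phi₀ e^(−cz) dz = phi₀·(e^(−c·z₁) − e^(−c·z₂)) / (c·(z₂−z₁))
e^(−0.55×1) = 0.5769; e^(−0.55×3) = 0.1920
⟨phi⟩ = 0.42 × (0.5769 − 0.1920) / (0.55 × 2) = 0.42 × 0.3499 = 0.1470

14.7%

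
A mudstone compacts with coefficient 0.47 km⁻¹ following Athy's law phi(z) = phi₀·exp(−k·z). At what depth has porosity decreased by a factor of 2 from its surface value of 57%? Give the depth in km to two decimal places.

phi/phi₀ = 1/2 ⇒ exp(−k·z) = 1/2 ⇒ z = ln(2) / k
z = 0.6931 / 0.47 = 1.475 km

1.47 km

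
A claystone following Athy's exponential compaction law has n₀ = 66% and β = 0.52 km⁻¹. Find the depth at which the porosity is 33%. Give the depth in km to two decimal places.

Invert Athy's law: z = ln(n₀/n) / β
z = ln(0.66/0.33) / 0.52 = ln(2) / 0.52 = 0.6931 / 0.52 = 1.333 km

1.33 km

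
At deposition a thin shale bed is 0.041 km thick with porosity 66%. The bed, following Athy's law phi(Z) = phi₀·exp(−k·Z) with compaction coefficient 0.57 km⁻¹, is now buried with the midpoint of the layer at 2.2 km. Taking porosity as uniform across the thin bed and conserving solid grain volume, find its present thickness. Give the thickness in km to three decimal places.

0.017 km

Porosity at 2.2 km: phi = 0.66·exp(−0.57×2.2) = 0.1883
Solid-volume conservation: h(1−phi) = h₀(1−phi₀) ⇒ h = h₀·(1−phi₀)/(1−phi)
h = 0.041 × (1 − 0.66)/(1 − 0.1883) = 0.041 × 0.4189 = 0.0172 km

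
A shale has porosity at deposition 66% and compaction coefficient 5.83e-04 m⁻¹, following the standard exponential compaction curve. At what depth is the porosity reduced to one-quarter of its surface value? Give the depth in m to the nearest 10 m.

2380 m

Working in km (1 km = 1000 m; k in km⁻¹ = k in m⁻¹ × 1000):
n/n₀ = 1/4 ⇒ exp(−k·Z) = 1/4 ⇒ Z = ln(4) / k
Z = 1.3863 / 0.583 = 2.378 km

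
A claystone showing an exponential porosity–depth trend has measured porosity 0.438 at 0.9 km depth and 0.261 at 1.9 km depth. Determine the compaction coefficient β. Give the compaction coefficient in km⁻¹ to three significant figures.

Athy: phi(z) = phi₀ e^(−βz) ⇒ phi₁/phi₂ = e^{β(z₂−z₁)} ⇒ β = ln(phi₁/phi₂)/(z₂−z₁)
β = ln(0.438/0.261) / (1.9 − 0.9) = ln(1.678) / 1 = 0.5177 / 1 = 0.5177 km⁻¹

0.518 km⁻¹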